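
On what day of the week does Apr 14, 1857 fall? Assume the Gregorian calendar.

Tuesday

Doomsday rule: the anchor day for the 1800s is Friday. For year 57: 57÷12 = 4 r 9, and 9÷4 = 2, so 4+9+2 = 15.
Friday + 15 ≡ Saturday — that's 1857's doomsday.
In April the doomsday date is Apr 4.
Apr 14 is 10 days after Apr 4; 10 mod 7 = 3, so Saturday + 3 = Tuesday.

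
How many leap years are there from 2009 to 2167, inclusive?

38

Multiples of 4 in [2009,2167]: 39.
Of those, multiples of 100: 1 (not leap unless ÷400).
Multiples of 400: 0.
Leap years = 39 − 1 + 0 = 38.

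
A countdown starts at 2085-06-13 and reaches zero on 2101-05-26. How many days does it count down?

Jun 13, 2085 → Jun 13, 2086: 365 days.
Jun 13, 2086 → Jun 13, 2087: 365 days.
Jun 13, 2087 → Jun 13, 2088: 366 days (Feb 29, 2088 is in that span).
Jun 13, 2088 → Jun 13, 2089: 365 days.
Jun 13, 2089 → Jun 13, 2090: 365 days.
Jun 13, 2090 → Jun 13, 2091: 365 days.
Jun 13, 2091 → Jun 13, 2092: 366 days (Feb 29, 2092 is in that span).
Jun 13, 2092 → Jun 13, 2093: 365 days.
Jun 13, 2093 → Jun 13, 2094: 365 days.
Jun 13, 2094 → Jun 13, 2095: 365 days.
Jun 13, 2095 → Jun 13, 2096: 366 days (Feb 29, 2096 is in that span).
Jun 13, 2096 → Jun 13, 2097: 365 days.
Jun 13, 2097 → Jun 13, 2098: 365 days.
Jun 13, 2098 → Jun 13, 2099: 365 days.
Jun 13, 2099 → Jun 13, 2100: 365 days.
Jun 13, 2100 → Jul 13, 2100: 30 days (June has 30).
Jul 13, 2100 → Aug 13, 2100: 31 days (July has 31).
Aug 13, 2100 → Sep 13, 2100: 31 days (August has 31).
Sep 13, 2100 → Oct 13, 2100: 30 days (September has 30).
Oct 13, 2100 → Nov 13, 2100: 31 days (October has 31).
Nov 13, 2100 → Dec 13, 2100: 30 days (November has 30).
Dec 13, 2100 → Jan 13, 2101: 31 days (December has 31).
Jan 13, 2101 → Feb 13, 2101: 31 days (January has 31).
Feb 13, 2101 → Mar 13, 2101: 28 days (February has 28).
Mar 13, 2101 → Apr 13, 2101: 31 days (March has 31).
Apr 13, 2101 → May 13, 2101: 30 days (April has 30).
May 13, 2101 → May 26, 2101: 13 days.
Total: 5825 days.

5825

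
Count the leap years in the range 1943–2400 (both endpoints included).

Multiples of 4 in [1943,2400]: 115.
Of those, multiples of 100: 5 (not leap unless ÷400).
Multiples of 400: 2.
Leap years = 115 − 5 + 2 = 112.

112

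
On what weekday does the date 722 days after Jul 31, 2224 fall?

First find the weekday of Jul 31, 2224. Doomsday rule: the anchor day for the 2200s is Friday. For year 24: 24÷12 = 2 r 0, and 0÷4 = 0, so 2+0+0 = 2.
Friday + 2 ≡ Sunday — that's 2224's doomsday.
In July the doomsday date is Jul 11.
Jul 31 is 20 days after Jul 11; 20 mod 7 = 6, so Sunday + 6 = Saturday.
722 mod 7 = 1, so 722 days after a Saturday is Saturday + 1 = Sunday.

Sunday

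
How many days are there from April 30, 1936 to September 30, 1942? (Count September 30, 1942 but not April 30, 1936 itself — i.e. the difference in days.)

2344

Apr 30, 1936 → Apr 30, 1937: 365 days.
Apr 30, 1937 → Apr 30, 1938: 365 days.
Apr 30, 1938 → Apr 30, 1939: 365 days.
Apr 30, 1939 → Apr 30, 1940: 366 days (Feb 29, 1940 is in that span).
Apr 30, 1940 → Apr 30, 1941: 365 days.
Apr 30, 1941 → Apr 30, 1942: 365 days.
Apr 30, 1942 → May 30, 1942: 30 days (April has 30).
May 30, 1942 → Jun 30, 1942: 31 days (May has 31).
Jun 30, 1942 → Jul 30, 1942: 30 days (June has 30).
Jul 30, 1942 → Aug 30, 1942: 31 days (July has 31).
Aug 30, 1942 → Sep 30, 1942: 31 days.
Total: 2344 days.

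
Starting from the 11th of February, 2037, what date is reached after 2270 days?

May 1, 2043

+365 (one year) → Feb 11, 2038 (1905 left).
+365 (one year) → Feb 11, 2039 (1540 left).
+365 (one year) → Feb 11, 2040 (1175 left).
+366 (one year; includes Feb 29, 2040) → Feb 11, 2041 (809 left).
+365 (one year) → Feb 11, 2042 (444 left).
+365 (one year) → Feb 11, 2043 (79 left).
Feb has 28 days: +18 → Mar 1, 2043 (61 left).
Mar has 31 days: +31 → Apr 1, 2043 (30 left).
Apr has 30 days: +30 → May 1, 2043 (0 left).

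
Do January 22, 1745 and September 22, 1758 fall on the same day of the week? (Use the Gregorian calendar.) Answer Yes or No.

Yes

From Jan 22, 1745 to Sep 22, 1758 is 4991 days.
4991 mod 7 = 0, so they are the same weekday.
(Jan 22, 1745 is a Friday; Sep 22, 1758 is a Friday.)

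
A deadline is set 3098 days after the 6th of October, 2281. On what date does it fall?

March 31, 2290

+365 (one year) → Oct 6, 2282 (2733 left).
+365 (one year) → Oct 6, 2283 (2368 left).
+366 (one year; includes Feb 29, 2284) → Oct 6, 2284 (2002 left).
+365 (one year) → Oct 6, 2285 (1637 left).
+365 (one year) → Oct 6, 2286 (1272 left).
+365 (one year) → Oct 6, 2287 (907 left).
+366 (one year; includes Feb 29, 2288) → Oct 6, 2288 (541 left).
+365 (one year) → Oct 6, 2289 (176 left).
Oct has 31 days: +26 → Nov 1, 2289 (150 left).
Nov has 30 days: +30 → Dec 1, 2289 (120 left).
Dec has 31 days: +31 → Jan 1, 2290 (89 left).
Jan has 31 days: +31 → Feb 1, 2290 (58 left).
Feb has 28 days: +28 → Mar 1, 2290 (30 left).
+30 → Mar 31, 2290.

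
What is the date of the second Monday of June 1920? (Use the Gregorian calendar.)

June 14, 1920

June 1, 1920 is a Tuesday.
The first Monday is therefore June 7 (6 days later).
The second Monday is 7 + 1×7 = June 14.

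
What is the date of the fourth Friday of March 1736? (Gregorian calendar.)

March 1, 1736 is a Thursday.
The first Friday is therefore March 2 (1 days later).
The fourth Friday is 2 + 3×7 = March 23.

March 23, 1736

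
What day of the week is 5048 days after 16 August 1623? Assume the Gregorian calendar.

Aug 16, 1623 is a Wednesday.
5048 mod 7 = 1, so 5048 days after a Wednesday is Wednesday + 1 = Thursday.

Thursday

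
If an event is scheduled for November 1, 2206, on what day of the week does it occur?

Doomsday rule: the anchor day for the 2200s is Friday. For year 06: 6÷12 = 0 r 6, and 6÷4 = 1, so 0+6+1 = 7.
Friday + 7 ≡ Friday — that's 2206's doomsday.
In November the doomsday date is Nov 7.
Nov 1 is 6 days before Nov 7; 6 mod 7 = 6, so Friday − 6 = Saturday.

Saturday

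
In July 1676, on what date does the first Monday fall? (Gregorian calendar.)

July 6, 1676

July 1, 1676 is a Wednesday.
The first Monday is therefore July 6 (5 days later).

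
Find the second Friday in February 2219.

February 1, 2219 is a Monday.
The first Friday is therefore February 5 (4 days later).
The second Friday is 5 + 1×7 = February 12.

February 12, 2219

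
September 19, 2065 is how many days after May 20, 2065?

May 20, 2065 → Jun 20, 2065: 31 days (May has 31).
Jun 20, 2065 → Jul 20, 2065: 30 days (June has 30).
Jul 20, 2065 → Aug 20, 2065: 31 days (July has 31).
Aug 20, 2065 → Sep 19, 2065: 30 days.
Total: 122 days.

122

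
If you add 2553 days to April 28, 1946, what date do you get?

April 24, 1953

+365 (one year) → Apr 28, 1947 (2188 left).
+366 (one year; includes Feb 29, 1948) → Apr 28, 1948 (1822 left).
+365 (one year) → Apr 28, 1949 (1457 left).
+365 (one year) → Apr 28, 1950 (1092 left).
+365 (one year) → Apr 28, 1951 (727 left).
+366 (one year; includes Feb 29, 1952) → Apr 28, 1952 (361 left).
Apr has 30 days: +3 → May 1, 1952 (358 left).
May has 31 days: +31 → Jun 1, 1952 (327 left).
Jun has 30 days: +30 → Jul 1, 1952 (297 left).
Jul has 31 days: +31 → Aug 1, 1952 (266 left).
Aug has 31 days: +31 → Sep 1, 1952 (235 left).
Sep has 30 days: +30 → Oct 1, 1952 (205 left).
Oct has 31 days: +31 → Nov 1, 1952 (174 left).
Nov has 30 days: +30 → Dec 1, 1952 (144 left).
Dec has 31 days: +31 → Jan 1, 1953 (113 left).
Jan has 31 days: +31 → Feb 1, 1953 (82 left).
Feb has 28 days: +28 → Mar 1, 1953 (54 left).
Mar has 31 days: +31 → Apr 1, 1953 (23 left).
+23 → Apr 24, 1953.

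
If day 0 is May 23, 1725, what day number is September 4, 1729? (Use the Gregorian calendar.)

1565

May 23, 1725 → May 23, 1726: 365 days.
May 23, 1726 → May 23, 1727: 365 days.
May 23, 1727 → May 23, 1728: 366 days (Feb 29, 1728 is in that span).
May 23, 1728 → May 23, 1729: 365 days.
May 23, 1729 → Jun 23, 1729: 31 days (May has 31).
Jun 23, 1729 → Jul 23, 1729: 30 days (June has 30).
Jul 23, 1729 → Aug 23, 1729: 31 days (July has 31).
Aug 23, 1729 → Sep 4, 1729: 12 days.
Total: 1565 days.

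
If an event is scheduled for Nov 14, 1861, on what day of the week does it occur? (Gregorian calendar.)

Thursday

Doomsday rule: the anchor day for the 1800s is Friday. For year 61: 61÷12 = 5 r 1, and 1÷4 = 0, so 5+1+0 = 6.
Friday + 6 ≡ Thursday — that's 1861's doomsday.
In November the doomsday date is Nov 7.
Nov 14 is 7 days after Nov 7; 7 mod 7 = 0, so Thursday + 0 = Thursday.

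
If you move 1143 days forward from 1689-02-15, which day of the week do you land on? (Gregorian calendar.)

Thursday

First find the weekday of Feb 15, 1689. Doomsday rule: the anchor day for the 1600s is Tuesday. For year 89: 89÷12 = 7 r 5, and 5÷4 = 1, so 7+5+1 = 13.
Tuesday + 13 ≡ Monday — that's 1689's doomsday.
In February the doomsday date is Feb 28 (1689 is not a leap year).
Feb 15 is 13 days before Feb 28; 13 mod 7 = 6, so Monday − 6 = Tuesday.
1143 mod 7 = 2, so 1143 days after a Tuesday is Tuesday + 2 = Thursday.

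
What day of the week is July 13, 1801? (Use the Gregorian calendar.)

Doomsday rule: the anchor day for the 1800s is Friday. For year 01: 1÷12 = 0 r 1, and 1÷4 = 0, so 0+1+0 = 1.
Friday + 1 ≡ Saturday — that's 1801's doomsday.
In July the doomsday date is Jul 11.
Jul 13 is 2 days after Jul 11; 2 mod 7 = 2, so Saturday + 2 = Monday.

Monday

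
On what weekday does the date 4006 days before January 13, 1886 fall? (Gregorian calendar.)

Monday

Jan 13, 1886 is a Wednesday.
4006 mod 7 = 2, so 4006 days before a Wednesday is Wednesday − 2 = Monday.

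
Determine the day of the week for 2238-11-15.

Thursday

Doomsday rule: the anchor day for the 2200s is Friday. For year 38: 38÷12 = 3 r 2, and 2÷4 = 0, so 3+2+0 = 5.
Friday + 5 ≡ Wednesday — that's 2238's doomsday.
In November the doomsday date is Nov 7.
Nov 15 is 8 days after Nov 7; 8 mod 7 = 1, so Wednesday + 1 = Thursday.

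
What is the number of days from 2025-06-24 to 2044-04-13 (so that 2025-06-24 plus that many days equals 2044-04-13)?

6868

Jun 24, 2025 → Jun 24, 2026: 365 days.
Jun 24, 2026 → Jun 24, 2027: 365 days.
Jun 24, 2027 → Jun 24, 2028: 366 days (Feb 29, 2028 is in that span).
Jun 24, 2028 → Jun 24, 2029: 365 days.
Jun 24, 2029 → Jun 24, 2030: 365 days.
Jun 24, 2030 → Jun 24, 2031: 365 days.
Jun 24, 2031 → Jun 24, 2032: 366 days (Feb 29, 2032 is in that span).
Jun 24, 2032 → Jun 24, 2033: 365 days.
Jun 24, 2033 → Jun 24, 2034: 365 days.
Jun 24, 2034 → Jun 24, 2035: 365 days.
Jun 24, 2035 → Jun 24, 2036: 366 days (Feb 29, 2036 is in that span).
Jun 24, 2036 → Jun 24, 2037: 365 days.
Jun 24, 2037 → Jun 24, 2038: 365 days.
Jun 24, 2038 → Jun 24, 2039: 365 days.
Jun 24, 2039 → Jun 24, 2040: 366 days (Feb 29, 2040 is in that span).
Jun 24, 2040 → Jun 24, 2041: 365 days.
Jun 24, 2041 → Jun 24, 2042: 365 days.
Jun 24, 2042 → Jun 24, 2043: 365 days.
Jun 24, 2043 → Jul 24, 2043: 30 days (June has 30).
Jul 24, 2043 → Aug 24, 2043: 31 days (July has 31).
Aug 24, 2043 → Sep 24, 2043: 31 days (August has 31).
Sep 24, 2043 → Oct 24, 2043: 30 days (September has 30).
Oct 24, 2043 → Nov 24, 2043: 31 days (October has 31).
Nov 24, 2043 → Dec 24, 2043: 30 days (November has 30).
Dec 24, 2043 → Jan 24, 2044: 31 days (December has 31).
Jan 24, 2044 → Feb 24, 2044: 31 days (January has 31).
Feb 24, 2044 → Mar 24, 2044: 29 days (February has 29).
Mar 24, 2044 → Apr 13, 2044: 20 days.
Total: 6868 days.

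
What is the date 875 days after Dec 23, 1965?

May 16, 1968

+365 (one year) → Dec 23, 1966 (510 left).
+365 (one year) → Dec 23, 1967 (145 left).
Dec has 31 days: +9 → Jan 1, 1968 (136 left).
Jan has 31 days: +31 → Feb 1, 1968 (105 left).
Feb has 29 days: +29 → Mar 1, 1968 (76 left).
Mar has 31 days: +31 → Apr 1, 1968 (45 left).
Apr has 30 days: +30 → May 1, 1968 (15 left).
+15 → May 16, 1968.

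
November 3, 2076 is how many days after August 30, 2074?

796

Aug 30, 2074 → Aug 30, 2075: 365 days.
Aug 30, 2075 → Aug 30, 2076: 366 days (Feb 29, 2076 is in that span).
Aug 30, 2076 → Sep 30, 2076: 31 days (August has 31).
Sep 30, 2076 → Oct 30, 2076: 30 days (September has 30).
Oct 30, 2076 → Nov 3, 2076: 4 days.
Total: 796 days.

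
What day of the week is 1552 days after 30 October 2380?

Tuesday

First find the weekday of Oct 30, 2380. Doomsday rule: the anchor day for the 2300s is Wednesday. For year 80: 80÷12 = 6 r 8, and 8÷4 = 2, so 6+8+2 = 16.
Wednesday + 16 ≡ Friday — that's 2380's doomsday.
In October the doomsday date is Oct 10.
Oct 30 is 20 days after Oct 10; 20 mod 7 = 6, so Friday + 6 = Thursday.
1552 mod 7 = 5, so 1552 days after a Thursday is Thursday + 5 = Tuesday.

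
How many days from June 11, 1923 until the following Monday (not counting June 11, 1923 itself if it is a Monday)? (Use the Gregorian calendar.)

Jun 11, 1923 is a Monday.
From Monday to the next Monday is 7 days.

7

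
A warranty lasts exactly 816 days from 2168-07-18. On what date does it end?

October 12, 2170

+365 (one year) → Jul 18, 2169 (451 left).
+365 (one year) → Jul 18, 2170 (86 left).
Jul has 31 days: +14 → Aug 1, 2170 (72 left).
Aug has 31 days: +31 → Sep 1, 2170 (41 left).
Sep has 30 days: +30 → Oct 1, 2170 (11 left).
+11 → Oct 12, 2170.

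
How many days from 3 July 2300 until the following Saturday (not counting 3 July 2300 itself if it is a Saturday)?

Jul 3, 2300 is a Tuesday.
From Tuesday to the next Saturday is 4 days.

4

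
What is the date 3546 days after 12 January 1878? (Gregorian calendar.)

+365 (one year) → Jan 12, 1879 (3181 left).
+365 (one year) → Jan 12, 1880 (2816 left).
+366 (one year; includes Feb 29, 1880) → Jan 12, 1881 (2450 left).
+365 (one year) → Jan 12, 1882 (2085 left).
+365 (one year) → Jan 12, 1883 (1720 left).
+365 (one year) → Jan 12, 1884 (1355 left).
+366 (one year; includes Feb 29, 1884) → Jan 12, 1885 (989 left).
+365 (one year) → Jan 12, 1886 (624 left).
+365 (one year) → Jan 12, 1887 (259 left).
Jan has 31 days: +20 → Feb 1, 1887 (239 left).
Feb has 28 days: +28 → Mar 1, 1887 (211 left).
Mar has 31 days: +31 → Apr 1, 1887 (180 left).
Apr has 30 days: +30 → May 1, 1887 (150 left).
May has 31 days: +31 → Jun 1, 1887 (119 left).
Jun has 30 days: +30 → Jul 1, 1887 (89 left).
Jul has 31 days: +31 → Aug 1, 1887 (58 left).
Aug has 31 days: +31 → Sep 1, 1887 (27 left).
+27 → Sep 28, 1887.

September 28, 1887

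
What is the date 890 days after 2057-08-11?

January 18, 2060

+365 (one year) → Aug 11, 2058 (525 left).
+365 (one year) → Aug 11, 2059 (160 left).
Aug has 31 days: +21 → Sep 1, 2059 (139 left).
Sep has 30 days: +30 → Oct 1, 2059 (109 left).
Oct has 31 days: +31 → Nov 1, 2059 (78 left).
Nov has 30 days: +30 → Dec 1, 2059 (48 left).
Dec has 31 days: +31 → Jan 1, 2060 (17 left).
+17 → Jan 18, 2060.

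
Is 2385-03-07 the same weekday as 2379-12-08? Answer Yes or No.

No

From Dec 8, 2379 to Mar 7, 2385 is 1916 days.
1916 mod 7 = 5, so they are different weekdays.
(Dec 8, 2379 is a Saturday; Mar 7, 2385 is a Thursday.)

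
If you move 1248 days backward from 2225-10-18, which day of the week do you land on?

Oct 18, 2225 is a Tuesday.
1248 mod 7 = 2, so 1248 days before a Tuesday is Tuesday − 2 = Sunday.

Sunday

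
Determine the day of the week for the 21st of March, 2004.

January 1, 2004 is a Thursday.
Jan 1, 2004 → Feb 1, 2004: 31 days (January has 31).
Feb 1, 2004 → Mar 1, 2004: 29 days (February has 29).
Mar 1, 2004 → Mar 21, 2004: 20 days.
Total: 80 days.
80 mod 7 = 3, so Thursday + 3 = Sunday.

Sunday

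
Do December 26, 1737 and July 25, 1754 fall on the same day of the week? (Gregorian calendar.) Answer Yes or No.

From Dec 26, 1737 to Jul 25, 1754 is 6055 days.
6055 mod 7 = 0, so they are the same weekday.
(Dec 26, 1737 is a Thursday; Jul 25, 1754 is a Thursday.)

Yes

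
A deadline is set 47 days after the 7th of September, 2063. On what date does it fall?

Sep has 30 days: +24 → Oct 1, 2063 (23 left).
+23 → Oct 24, 2063.

October 24, 2063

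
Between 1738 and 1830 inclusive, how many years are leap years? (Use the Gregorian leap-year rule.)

Multiples of 4 in [1738,1830]: 23.
Of those, multiples of 100: 1 (not leap unless ÷400).
Multiples of 400: 0.
Leap years = 23 − 1 + 0 = 22.

22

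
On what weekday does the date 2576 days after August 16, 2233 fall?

Friday

Aug 16, 2233 is a Friday.
2576 mod 7 = 0, so 2576 days after a Friday is Friday + 0 = Friday.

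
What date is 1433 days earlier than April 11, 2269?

May 9, 2265

−365 (one year) → Apr 11, 2268 (1068 left).
−366 (one year; includes Feb 29, 2268) → Apr 11, 2267 (702 left).
−365 (one year) → Apr 11, 2266 (337 left).
−11 → Mar 31, 2266 (end of Mar, 31 days; 326 left).
−31 → Feb 28, 2266 (end of Feb, 28 days; 295 left).
−28 → Jan 31, 2266 (end of Jan, 31 days; 267 left).
−31 → Dec 31, 2265 (end of Dec, 31 days; 236 left).
−31 → Nov 30, 2265 (end of Nov, 30 days; 205 left).
−30 → Oct 31, 2265 (end of Oct, 31 days; 175 left).
−31 → Sep 30, 2265 (end of Sep, 30 days; 144 left).
−30 → Aug 31, 2265 (end of Aug, 31 days; 114 left).
−31 → Jul 31, 2265 (end of Jul, 31 days; 83 left).
−31 → Jun 30, 2265 (end of Jun, 30 days; 52 left).
−30 → May 31, 2265 (end of May, 31 days; 22 left).
−22 → May 9, 2265.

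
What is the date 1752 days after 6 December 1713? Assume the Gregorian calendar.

September 23, 1718

+365 (one year) → Dec 6, 1714 (1387 left).
+365 (one year) → Dec 6, 1715 (1022 left).
+366 (one year; includes Feb 29, 1716) → Dec 6, 1716 (656 left).
+365 (one year) → Dec 6, 1717 (291 left).
Dec has 31 days: +26 → Jan 1, 1718 (265 left).
Jan has 31 days: +31 → Feb 1, 1718 (234 left).
Feb has 28 days: +28 → Mar 1, 1718 (206 left).
Mar has 31 days: +31 → Apr 1, 1718 (175 left).
Apr has 30 days: +30 → May 1, 1718 (145 left).
May has 31 days: +31 → Jun 1, 1718 (114 left).
Jun has 30 days: +30 → Jul 1, 1718 (84 left).
Jul has 31 days: +31 → Aug 1, 1718 (53 left).
Aug has 31 days: +31 → Sep 1, 1718 (22 left).
+22 → Sep 23, 1718.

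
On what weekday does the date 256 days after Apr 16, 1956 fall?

Apr 16, 1956 is a Monday.
256 mod 7 = 4, so 256 days after a Monday is Monday + 4 = Friday.

Friday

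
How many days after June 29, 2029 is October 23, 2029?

Jun 29, 2029 → Jul 29, 2029: 30 days (June has 30).
Jul 29, 2029 → Aug 29, 2029: 31 days (July has 31).
Aug 29, 2029 → Sep 29, 2029: 31 days (August has 31).
Sep 29, 2029 → Oct 23, 2029: 24 days.
Total: 116 days.

116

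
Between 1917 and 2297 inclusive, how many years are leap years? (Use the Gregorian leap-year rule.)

Multiples of 4 in [1917,2297]: 95.
Of those, multiples of 100: 3 (not leap unless ÷400).
Multiples of 400: 1.
Leap years = 95 − 3 + 1 = 93.

93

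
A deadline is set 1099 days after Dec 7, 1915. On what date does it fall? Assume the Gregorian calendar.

+366 (one year; includes Feb 29, 1916) → Dec 7, 1916 (733 left).
+365 (one year) → Dec 7, 1917 (368 left).
Dec has 31 days: +25 → Jan 1, 1918 (343 left).
Jan has 31 days: +31 → Feb 1, 1918 (312 left).
Feb has 28 days: +28 → Mar 1, 1918 (284 left).
Mar has 31 days: +31 → Apr 1, 1918 (253 left).
Apr has 30 days: +30 → May 1, 1918 (223 left).
May has 31 days: +31 → Jun 1, 1918 (192 left).
Jun has 30 days: +30 → Jul 1, 1918 (162 left).
Jul has 31 days: +31 → Aug 1, 1918 (131 left).
Aug has 31 days: +31 → Sep 1, 1918 (100 left).
Sep has 30 days: +30 → Oct 1, 1918 (70 left).
Oct has 31 days: +31 → Nov 1, 1918 (39 left).
Nov has 30 days: +30 → Dec 1, 1918 (9 left).
+9 → Dec 10, 1918.

December 10, 1918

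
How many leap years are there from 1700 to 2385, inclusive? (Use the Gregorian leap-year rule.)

Multiples of 4 in [1700,2385]: 172.
Of those, multiples of 100: 7 (not leap unless ÷400).
Multiples of 400: 1.
Leap years = 172 − 7 + 1 = 166.

166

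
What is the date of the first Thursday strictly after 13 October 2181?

October 18, 2181

Oct 13, 2181 is a Saturday.
From Saturday to the next Thursday is 5 days.
Oct 13, 2181 + 5 = Oct 18, 2181.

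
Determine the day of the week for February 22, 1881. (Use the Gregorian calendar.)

Tuesday

Doomsday rule: the anchor day for the 1800s is Friday. For year 81: 81÷12 = 6 r 9, and 9÷4 = 2, so 6+9+2 = 17.
Friday + 17 ≡ Monday — that's 1881's doomsday.
In February the doomsday date is Feb 28 (1881 is not a leap year).
Feb 22 is 6 days before Feb 28; 6 mod 7 = 6, so Monday − 6 = Tuesday.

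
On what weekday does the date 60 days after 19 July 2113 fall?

Sunday

Jul 19, 2113 is a Wednesday.
60 mod 7 = 4, so 60 days after a Wednesday is Wednesday + 4 = Sunday.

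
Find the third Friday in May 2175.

May 1, 2175 is a Monday.
The first Friday is therefore May 5 (4 days later).
The third Friday is 5 + 2×7 = May 19.

May 19, 2175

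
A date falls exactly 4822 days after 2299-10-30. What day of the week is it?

Oct 30, 2299 is a Monday.
4822 mod 7 = 6, so 4822 days after a Monday is Monday + 6 = Sunday.

Sunday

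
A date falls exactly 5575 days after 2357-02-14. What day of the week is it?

Feb 14, 2357 is a Thursday.
5575 mod 7 = 3, so 5575 days after a Thursday is Thursday + 3 = Sunday.

Sunday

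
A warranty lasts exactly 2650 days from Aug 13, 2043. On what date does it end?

+366 (one year; includes Feb 29, 2044) → Aug 13, 2044 (2284 left).
+365 (one year) → Aug 13, 2045 (1919 left).
+365 (one year) → Aug 13, 2046 (1554 left).
+365 (one year) → Aug 13, 2047 (1189 left).
+366 (one year; includes Feb 29, 2048) → Aug 13, 2048 (823 left).
+365 (one year) → Aug 13, 2049 (458 left).
+365 (one year) → Aug 13, 2050 (93 left).
Aug has 31 days: +19 → Sep 1, 2050 (74 left).
Sep has 30 days: +30 → Oct 1, 2050 (44 left).
Oct has 31 days: +31 → Nov 1, 2050 (13 left).
+13 → Nov 14, 2050.

November 14, 2050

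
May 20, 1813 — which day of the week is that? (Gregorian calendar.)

Thursday

Doomsday rule: the anchor day for the 1800s is Friday. For year 13: 13÷12 = 1 r 1, and 1÷4 = 0, so 1+1+0 = 2.
Friday + 2 ≡ Sunday — that's 1813's doomsday.
In May the doomsday date is May 9.
May 20 is 11 days after May 9; 11 mod 7 = 4, so Sunday + 4 = Thursday.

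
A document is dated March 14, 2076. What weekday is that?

Doomsday rule: the anchor day for the 2000s is Tuesday. For year 76: 76÷12 = 6 r 4, and 4÷4 = 1, so 6+4+1 = 11.
Tuesday + 11 ≡ Saturday — that's 2076's doomsday.
In March the doomsday date is Mar 14.
Mar 14 is the doomsday itself: Saturday.

Saturday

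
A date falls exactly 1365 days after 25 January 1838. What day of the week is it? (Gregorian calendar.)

Thursday

Jan 25, 1838 is a Thursday.
1365 mod 7 = 0, so 1365 days after a Thursday is Thursday + 0 = Thursday.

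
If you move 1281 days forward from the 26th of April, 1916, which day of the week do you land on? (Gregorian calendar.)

Wednesday

Apr 26, 1916 is a Wednesday.
1281 mod 7 = 0, so 1281 days after a Wednesday is Wednesday + 0 = Wednesday.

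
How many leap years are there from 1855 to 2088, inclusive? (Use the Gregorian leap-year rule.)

58

Multiples of 4 in [1855,2088]: 59.
Of those, multiples of 100: 2 (not leap unless ÷400).
Multiples of 400: 1.
Leap years = 59 − 2 + 1 = 58.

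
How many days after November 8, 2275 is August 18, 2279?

1379

Nov 8, 2275 → Nov 8, 2276: 366 days (Feb 29, 2276 is in that span).
Nov 8, 2276 → Nov 8, 2277: 365 days.
Nov 8, 2277 → Nov 8, 2278: 365 days.
Nov 8, 2278 → Dec 8, 2278: 30 days (November has 30).
Dec 8, 2278 → Jan 8, 2279: 31 days (December has 31).
Jan 8, 2279 → Feb 8, 2279: 31 days (January has 31).
Feb 8, 2279 → Mar 8, 2279: 28 days (February has 28).
Mar 8, 2279 → Apr 8, 2279: 31 days (March has 31).
Apr 8, 2279 → May 8, 2279: 30 days (April has 30).
May 8, 2279 → Jun 8, 2279: 31 days (May has 31).
Jun 8, 2279 → Jul 8, 2279: 30 days (June has 30).
Jul 8, 2279 → Aug 8, 2279: 31 days (July has 31).
Aug 8, 2279 → Aug 18, 2279: 10 days.
Total: 1379 days.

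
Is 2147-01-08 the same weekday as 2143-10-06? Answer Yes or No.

Yes

From Oct 6, 2143 to Jan 8, 2147 is 1190 days.
1190 mod 7 = 0, so they are the same weekday.
(Oct 6, 2143 is a Sunday; Jan 8, 2147 is a Sunday.)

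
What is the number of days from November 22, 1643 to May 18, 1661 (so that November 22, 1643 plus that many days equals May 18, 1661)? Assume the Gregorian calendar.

Nov 22, 1643 → Nov 22, 1644: 366 days (Feb 29, 1644 is in that span).
Nov 22, 1644 → Nov 22, 1645: 365 days.
Nov 22, 1645 → Nov 22, 1646: 365 days.
Nov 22, 1646 → Nov 22, 1647: 365 days.
Nov 22, 1647 → Nov 22, 1648: 366 days (Feb 29, 1648 is in that span).
Nov 22, 1648 → Nov 22, 1649: 365 days.
Nov 22, 1649 → Nov 22, 1650: 365 days.
Nov 22, 1650 → Nov 22, 1651: 365 days.
Nov 22, 1651 → Nov 22, 1652: 366 days (Feb 29, 1652 is in that span).
Nov 22, 1652 → Nov 22, 1653: 365 days.
Nov 22, 1653 → Nov 22, 1654: 365 days.
Nov 22, 1654 → Nov 22, 1655: 365 days.
Nov 22, 1655 → Nov 22, 1656: 366 days (Feb 29, 1656 is in that span).
Nov 22, 1656 → Nov 22, 1657: 365 days.
Nov 22, 1657 → Nov 22, 1658: 365 days.
Nov 22, 1658 → Nov 22, 1659: 365 days.
Nov 22, 1659 → Nov 22, 1660: 366 days (Feb 29, 1660 is in that span).
Nov 22, 1660 → Dec 22, 1660: 30 days (November has 30).
Dec 22, 1660 → Jan 22, 1661: 31 days (December has 31).
Jan 22, 1661 → Feb 22, 1661: 31 days (January has 31).
Feb 22, 1661 → Mar 22, 1661: 28 days (February has 28).
Mar 22, 1661 → Apr 22, 1661: 31 days (March has 31).
Apr 22, 1661 → May 18, 1661: 26 days.
Total: 6387 days.

6387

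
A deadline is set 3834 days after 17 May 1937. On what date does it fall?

+365 (one year) → May 17, 1938 (3469 left).
+365 (one year) → May 17, 1939 (3104 left).
+366 (one year; includes Feb 29, 1940) → May 17, 1940 (2738 left).
+365 (one year) → May 17, 1941 (2373 left).
+365 (one year) → May 17, 1942 (2008 left).
+365 (one year) → May 17, 1943 (1643 left).
+366 (one year; includes Feb 29, 1944) → May 17, 1944 (1277 left).
+365 (one year) → May 17, 1945 (912 left).
+365 (one year) → May 17, 1946 (547 left).
+365 (one year) → May 17, 1947 (182 left).
May has 31 days: +15 → Jun 1, 1947 (167 left).
Jun has 30 days: +30 → Jul 1, 1947 (137 left).
Jul has 31 days: +31 → Aug 1, 1947 (106 left).
Aug has 31 days: +31 → Sep 1, 1947 (75 left).
Sep has 30 days: +30 → Oct 1, 1947 (45 left).
Oct has 31 days: +31 → Nov 1, 1947 (14 left).
+14 → Nov 15, 1947.

November 15, 1947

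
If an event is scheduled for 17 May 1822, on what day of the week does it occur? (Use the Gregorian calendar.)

Doomsday rule: the anchor day for the 1800s is Friday. For year 22: 22÷12 = 1 r 10, and 10÷4 = 2, so 1+10+2 = 13.
Friday + 13 ≡ Thursday — that's 1822's doomsday.
In May the doomsday date is May 9.
May 17 is 8 days after May 9; 8 mod 7 = 1, so Thursday + 1 = Friday.

Friday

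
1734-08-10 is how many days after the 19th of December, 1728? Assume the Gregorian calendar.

2060

Dec 19, 1728 → Dec 19, 1729: 365 days.
Dec 19, 1729 → Dec 19, 1730: 365 days.
Dec 19, 1730 → Dec 19, 1731: 365 days.
Dec 19, 1731 → Dec 19, 1732: 366 days (Feb 29, 1732 is in that span).
Dec 19, 1732 → Dec 19, 1733: 365 days.
Dec 19, 1733 → Jan 19, 1734: 31 days (December has 31).
Jan 19, 1734 → Feb 19, 1734: 31 days (January has 31).
Feb 19, 1734 → Mar 19, 1734: 28 days (February has 28).
Mar 19, 1734 → Apr 19, 1734: 31 days (March has 31).
Apr 19, 1734 → May 19, 1734: 30 days (April has 30).
May 19, 1734 → Jun 19, 1734: 31 days (May has 31).
Jun 19, 1734 → Jul 19, 1734: 30 days (June has 30).
Jul 19, 1734 → Aug 10, 1734: 22 days.
Total: 2060 days.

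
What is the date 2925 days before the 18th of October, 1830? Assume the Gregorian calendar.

−365 (one year) → Oct 18, 1829 (2560 left).
−365 (one year) → Oct 18, 1828 (2195 left).
−366 (one year; includes Feb 29, 1828) → Oct 18, 1827 (1829 left).
−365 (one year) → Oct 18, 1826 (1464 left).
−365 (one year) → Oct 18, 1825 (1099 left).
−365 (one year) → Oct 18, 1824 (734 left).
−366 (one year; includes Feb 29, 1824) → Oct 18, 1823 (368 left).
−18 → Sep 30, 1823 (end of Sep, 30 days; 350 left).
−30 → Aug 31, 1823 (end of Aug, 31 days; 320 left).
−31 → Jul 31, 1823 (end of Jul, 31 days; 289 left).
−31 → Jun 30, 1823 (end of Jun, 30 days; 258 left).
−30 → May 31, 1823 (end of May, 31 days; 228 left).
−31 → Apr 30, 1823 (end of Apr, 30 days; 197 left).
−30 → Mar 31, 1823 (end of Mar, 31 days; 167 left).
−31 → Feb 28, 1823 (end of Feb, 28 days; 136 left).
−28 → Jan 31, 1823 (end of Jan, 31 days; 108 left).
−31 → Dec 31, 1822 (end of Dec, 31 days; 77 left).
−31 → Nov 30, 1822 (end of Nov, 30 days; 46 left).
−30 → Oct 31, 1822 (end of Oct, 31 days; 16 left).
−16 → Oct 15, 1822.

October 15, 1822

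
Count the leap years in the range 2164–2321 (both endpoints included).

Multiples of 4 in [2164,2321]: 40.
Of those, multiples of 100: 2 (not leap unless ÷400).
Multiples of 400: 0.
Leap years = 40 − 2 + 0 = 38.

38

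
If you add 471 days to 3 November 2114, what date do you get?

+365 (one year) → Nov 3, 2115 (106 left).
Nov has 30 days: +28 → Dec 1, 2115 (78 left).
Dec has 31 days: +31 → Jan 1, 2116 (47 left).
Jan has 31 days: +31 → Feb 1, 2116 (16 left).
+16 → Feb 17, 2116.

February 17, 2116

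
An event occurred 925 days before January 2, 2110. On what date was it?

−365 (one year) → Jan 2, 2109 (560 left).
−366 (one year; includes Feb 29, 2108) → Jan 2, 2108 (194 left).
−2 → Dec 31, 2107 (end of Dec, 31 days; 192 left).
−31 → Nov 30, 2107 (end of Nov, 30 days; 161 left).
−30 → Oct 31, 2107 (end of Oct, 31 days; 131 left).
−31 → Sep 30, 2107 (end of Sep, 30 days; 100 left).
−30 → Aug 31, 2107 (end of Aug, 31 days; 70 left).
−31 → Jul 31, 2107 (end of Jul, 31 days; 39 left).
−31 → Jun 30, 2107 (end of Jun, 30 days; 8 left).
−8 → Jun 22, 2107.

June 22, 2107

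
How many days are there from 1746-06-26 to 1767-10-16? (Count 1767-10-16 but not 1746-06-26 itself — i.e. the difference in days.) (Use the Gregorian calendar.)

7782

Jun 26, 1746 → Jun 26, 1747: 365 days.
Jun 26, 1747 → Jun 26, 1748: 366 days (Feb 29, 1748 is in that span).
Jun 26, 1748 → Jun 26, 1749: 365 days.
Jun 26, 1749 → Jun 26, 1750: 365 days.
Jun 26, 1750 → Jun 26, 1751: 365 days.
Jun 26, 1751 → Jun 26, 1752: 366 days (Feb 29, 1752 is in that span).
Jun 26, 1752 → Jun 26, 1753: 365 days.
Jun 26, 1753 → Jun 26, 1754: 365 days.
Jun 26, 1754 → Jun 26, 1755: 365 days.
Jun 26, 1755 → Jun 26, 1756: 366 days (Feb 29, 1756 is in that span).
Jun 26, 1756 → Jun 26, 1757: 365 days.
Jun 26, 1757 → Jun 26, 1758: 365 days.
Jun 26, 1758 → Jun 26, 1759: 365 days.
Jun 26, 1759 → Jun 26, 1760: 366 days (Feb 29, 1760 is in that span).
Jun 26, 1760 → Jun 26, 1761: 365 days.
Jun 26, 1761 → Jun 26, 1762: 365 days.
Jun 26, 1762 → Jun 26, 1763: 365 days.
Jun 26, 1763 → Jun 26, 1764: 366 days (Feb 29, 1764 is in that span).
Jun 26, 1764 → Jun 26, 1765: 365 days.
Jun 26, 1765 → Jun 26, 1766: 365 days.
Jun 26, 1766 → Jun 26, 1767: 365 days.
Jun 26, 1767 → Jul 26, 1767: 30 days (June has 30).
Jul 26, 1767 → Aug 26, 1767: 31 days (July has 31).
Aug 26, 1767 → Sep 26, 1767: 31 days (August has 31).
Sep 26, 1767 → Oct 16, 1767: 20 days.
Total: 7782 days.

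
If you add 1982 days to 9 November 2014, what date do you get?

+365 (one year) → Nov 9, 2015 (1617 left).
+366 (one year; includes Feb 29, 2016) → Nov 9, 2016 (1251 left).
+365 (one year) → Nov 9, 2017 (886 left).
+365 (one year) → Nov 9, 2018 (521 left).
+365 (one year) → Nov 9, 2019 (156 left).
Nov has 30 days: +22 → Dec 1, 2019 (134 left).
Dec has 31 days: +31 → Jan 1, 2020 (103 left).
Jan has 31 days: +31 → Feb 1, 2020 (72 left).
Feb has 29 days: +29 → Mar 1, 2020 (43 left).
Mar has 31 days: +31 → Apr 1, 2020 (12 left).
+12 → Apr 13, 2020.

April 13, 2020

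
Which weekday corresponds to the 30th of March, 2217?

Sunday

Doomsday rule: the anchor day for the 2200s is Friday. For year 17: 17÷12 = 1 r 5, and 5÷4 = 1, so 1+5+1 = 7.
Friday + 7 ≡ Friday — that's 2217's doomsday.
In March the doomsday date is Mar 14.
Mar 30 is 16 days after Mar 14; 16 mod 7 = 2, so Friday + 2 = Sunday.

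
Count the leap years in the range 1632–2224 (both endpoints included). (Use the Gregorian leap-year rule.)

Multiples of 4 in [1632,2224]: 149.
Of those, multiples of 100: 6 (not leap unless ÷400).
Multiples of 400: 1.
Leap years = 149 − 6 + 1 = 144.

144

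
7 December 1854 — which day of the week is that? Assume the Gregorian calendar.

Thursday

Doomsday rule: the anchor day for the 1800s is Friday. For year 54: 54÷12 = 4 r 6, and 6÷4 = 1, so 4+6+1 = 11.
Friday + 11 ≡ Tuesday — that's 1854's doomsday.
In December the doomsday date is Dec 12.
Dec 7 is 5 days before Dec 12; 5 mod 7 = 5, so Tuesday − 5 = Thursday.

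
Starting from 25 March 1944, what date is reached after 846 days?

+365 (one year) → Mar 25, 1945 (481 left).
+365 (one year) → Mar 25, 1946 (116 left).
Mar has 31 days: +7 → Apr 1, 1946 (109 left).
Apr has 30 days: +30 → May 1, 1946 (79 left).
May has 31 days: +31 → Jun 1, 1946 (48 left).
Jun has 30 days: +30 → Jul 1, 1946 (18 left).
+18 → Jul 19, 1946.

July 19, 1946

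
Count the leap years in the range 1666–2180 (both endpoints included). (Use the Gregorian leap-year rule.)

Multiples of 4 in [1666,2180]: 129.
Of those, multiples of 100: 5 (not leap unless ÷400).
Multiples of 400: 1.
Leap years = 129 − 5 + 1 = 125.

125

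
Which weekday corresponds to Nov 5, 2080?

Tuesday

Doomsday rule: the anchor day for the 2000s is Tuesday. For year 80: 80÷12 = 6 r 8, and 8÷4 = 2, so 6+8+2 = 16.
Tuesday + 16 ≡ Thursday — that's 2080's doomsday.
In November the doomsday date is Nov 7.
Nov 5 is 2 days before Nov 7; 2 mod 7 = 2, so Thursday − 2 = Tuesday.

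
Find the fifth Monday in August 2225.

August 29, 2225

August 1, 2225 is a Monday.
The first Monday is therefore August 1 (same day).
The fifth Monday is 1 + 4×7 = August 29.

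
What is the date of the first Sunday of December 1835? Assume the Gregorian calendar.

December 6, 1835

December 1, 1835 is a Tuesday.
The first Sunday is therefore December 6 (5 days later).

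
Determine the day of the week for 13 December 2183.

Saturday

Doomsday rule: the anchor day for the 2100s is Sunday. For year 83: 83÷12 = 6 r 11, and 11÷4 = 2, so 6+11+2 = 19.
Sunday + 19 ≡ Friday — that's 2183's doomsday.
In December the doomsday date is Dec 12.
Dec 13 is 1 day after Dec 12; 1 mod 7 = 1, so Friday + 1 = Saturday.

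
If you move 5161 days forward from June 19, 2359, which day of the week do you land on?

Jun 19, 2359 is a Friday.
5161 mod 7 = 2, so 5161 days after a Friday is Friday + 2 = Sunday.

Sunday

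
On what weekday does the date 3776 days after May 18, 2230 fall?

First find the weekday of May 18, 2230. Doomsday rule: the anchor day for the 2200s is Friday. For year 30: 30÷12 = 2 r 6, and 6÷4 = 1, so 2+6+1 = 9.
Friday + 9 ≡ Sunday — that's 2230's doomsday.
In May the doomsday date is May 9.
May 18 is 9 days after May 9; 9 mod 7 = 2, so Sunday + 2 = Tuesday.
3776 mod 7 = 3, so 3776 days after a Tuesday is Tuesday + 3 = Friday.

Friday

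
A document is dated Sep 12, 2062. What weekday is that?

January 1, 2062 is a Sunday.
Jan 1, 2062 → Feb 1, 2062: 31 days (January has 31).
Feb 1, 2062 → Mar 1, 2062: 28 days (February has 28).
Mar 1, 2062 → Apr 1, 2062: 31 days (March has 31).
Apr 1, 2062 → May 1, 2062: 30 days (April has 30).
May 1, 2062 → Jun 1, 2062: 31 days (May has 31).
Jun 1, 2062 → Jul 1, 2062: 30 days (June has 30).
Jul 1, 2062 → Aug 1, 2062: 31 days (July has 31).
Aug 1, 2062 → Sep 1, 2062: 31 days (August has 31).
Sep 1, 2062 → Sep 12, 2062: 11 days.
Total: 254 days.
254 mod 7 = 2, so Sunday + 2 = Tuesday.

Tuesday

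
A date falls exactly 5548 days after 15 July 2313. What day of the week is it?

Saturday

Jul 15, 2313 is a Tuesday.
5548 mod 7 = 4, so 5548 days after a Tuesday is Tuesday + 4 = Saturday.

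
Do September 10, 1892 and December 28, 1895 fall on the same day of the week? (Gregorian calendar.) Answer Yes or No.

Yes

From Sep 10, 1892 to Dec 28, 1895 is 1204 days.
1204 mod 7 = 0, so they are the same weekday.
(Sep 10, 1892 is a Saturday; Dec 28, 1895 is a Saturday.)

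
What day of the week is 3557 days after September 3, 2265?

Sep 3, 2265 is a Sunday.
3557 mod 7 = 1, so 3557 days after a Sunday is Sunday + 1 = Monday.

Monday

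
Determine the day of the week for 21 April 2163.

Doomsday rule: the anchor day for the 2100s is Sunday. For year 63: 63÷12 = 5 r 3, and 3÷4 = 0, so 5+3+0 = 8.
Sunday + 8 ≡ Monday — that's 2163's doomsday.
In April the doomsday date is Apr 4.
Apr 21 is 17 days after Apr 4; 17 mod 7 = 3, so Monday + 3 = Thursday.

Thursday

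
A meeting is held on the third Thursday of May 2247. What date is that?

May 1, 2247 is a Saturday.
The first Thursday is therefore May 6 (5 days later).
The third Thursday is 6 + 2×7 = May 20.

May 20, 2247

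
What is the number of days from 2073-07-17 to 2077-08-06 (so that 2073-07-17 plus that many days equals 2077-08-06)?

Jul 17, 2073 → Jul 17, 2074: 365 days.
Jul 17, 2074 → Jul 17, 2075: 365 days.
Jul 17, 2075 → Jul 17, 2076: 366 days (Feb 29, 2076 is in that span).
Jul 17, 2076 → Aug 17, 2076: 31 days (July has 31).
Aug 17, 2076 → Sep 17, 2076: 31 days (August has 31).
Sep 17, 2076 → Oct 17, 2076: 30 days (September has 30).
Oct 17, 2076 → Nov 17, 2076: 31 days (October has 31).
Nov 17, 2076 → Dec 17, 2076: 30 days (November has 30).
Dec 17, 2076 → Jan 17, 2077: 31 days (December has 31).
Jan 17, 2077 → Feb 17, 2077: 31 days (January has 31).
Feb 17, 2077 → Mar 17, 2077: 28 days (February has 28).
Mar 17, 2077 → Apr 17, 2077: 31 days (March has 31).
Apr 17, 2077 → May 17, 2077: 30 days (April has 30).
May 17, 2077 → Jun 17, 2077: 31 days (May has 31).
Jun 17, 2077 → Jul 17, 2077: 30 days (June has 30).
Jul 17, 2077 → Aug 6, 2077: 20 days.
Total: 1481 days.

1481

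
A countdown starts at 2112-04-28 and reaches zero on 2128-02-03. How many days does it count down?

Apr 28, 2112 → Apr 28, 2113: 365 days.
Apr 28, 2113 → Apr 28, 2114: 365 days.
Apr 28, 2114 → Apr 28, 2115: 365 days.
Apr 28, 2115 → Apr 28, 2116: 366 days (Feb 29, 2116 is in that span).
Apr 28, 2116 → Apr 28, 2117: 365 days.
Apr 28, 2117 → Apr 28, 2118: 365 days.
Apr 28, 2118 → Apr 28, 2119: 365 days.
Apr 28, 2119 → Apr 28, 2120: 366 days (Feb 29, 2120 is in that span).
Apr 28, 2120 → Apr 28, 2121: 365 days.
Apr 28, 2121 → Apr 28, 2122: 365 days.
Apr 28, 2122 → Apr 28, 2123: 365 days.
Apr 28, 2123 → Apr 28, 2124: 366 days (Feb 29, 2124 is in that span).
Apr 28, 2124 → Apr 28, 2125: 365 days.
Apr 28, 2125 → Apr 28, 2126: 365 days.
Apr 28, 2126 → Apr 28, 2127: 365 days.
Apr 28, 2127 → May 28, 2127: 30 days (April has 30).
May 28, 2127 → Jun 28, 2127: 31 days (May has 31).
Jun 28, 2127 → Jul 28, 2127: 30 days (June has 30).
Jul 28, 2127 → Aug 28, 2127: 31 days (July has 31).
Aug 28, 2127 → Sep 28, 2127: 31 days (August has 31).
Sep 28, 2127 → Oct 28, 2127: 30 days (September has 30).
Oct 28, 2127 → Nov 28, 2127: 31 days (October has 31).
Nov 28, 2127 → Dec 28, 2127: 30 days (November has 30).
Dec 28, 2127 → Jan 28, 2128: 31 days (December has 31).
Jan 28, 2128 → Feb 3, 2128: 6 days.
Total: 5759 days.

5759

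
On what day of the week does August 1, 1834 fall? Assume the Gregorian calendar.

Doomsday rule: the anchor day for the 1800s is Friday. For year 34: 34÷12 = 2 r 10, and 10÷4 = 2, so 2+10+2 = 14.
Friday + 14 ≡ Friday — that's 1834's doomsday.
In August the doomsday date is Aug 8.
Aug 1 is 7 days before Aug 8; 7 mod 7 = 0, so Friday − 0 = Friday.

Friday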